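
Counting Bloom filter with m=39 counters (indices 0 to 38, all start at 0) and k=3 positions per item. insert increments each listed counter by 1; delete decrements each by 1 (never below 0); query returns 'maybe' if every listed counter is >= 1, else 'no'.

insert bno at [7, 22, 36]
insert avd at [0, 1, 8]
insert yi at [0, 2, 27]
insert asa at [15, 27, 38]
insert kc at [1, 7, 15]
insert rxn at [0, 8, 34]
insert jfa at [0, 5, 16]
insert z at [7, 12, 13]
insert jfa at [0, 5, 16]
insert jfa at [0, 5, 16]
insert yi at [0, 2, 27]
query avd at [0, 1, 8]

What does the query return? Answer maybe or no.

Step 1: insert bno at [7, 22, 36] -> counters=[0,0,0,0,0,0,0,1,0,0,0,0,0,0,0,0,0,0,0,0,0,0,1,0,0,0,0,0,0,0,0,0,0,0,0,0,1,0,0]
Step 2: insert avd at [0, 1, 8] -> counters=[1,1,0,0,0,0,0,1,1,0,0,0,0,0,0,0,0,0,0,0,0,0,1,0,0,0,0,0,0,0,0,0,0,0,0,0,1,0,0]
Step 3: insert yi at [0, 2, 27] -> counters=[2,1,1,0,0,0,0,1,1,0,0,0,0,0,0,0,0,0,0,0,0,0,1,0,0,0,0,1,0,0,0,0,0,0,0,0,1,0,0]
Step 4: insert asa at [15, 27, 38] -> counters=[2,1,1,0,0,0,0,1,1,0,0,0,0,0,0,1,0,0,0,0,0,0,1,0,0,0,0,2,0,0,0,0,0,0,0,0,1,0,1]
Step 5: insert kc at [1, 7, 15] -> counters=[2,2,1,0,0,0,0,2,1,0,0,0,0,0,0,2,0,0,0,0,0,0,1,0,0,0,0,2,0,0,0,0,0,0,0,0,1,0,1]
Step 6: insert rxn at [0, 8, 34] -> counters=[3,2,1,0,0,0,0,2,2,0,0,0,0,0,0,2,0,0,0,0,0,0,1,0,0,0,0,2,0,0,0,0,0,0,1,0,1,0,1]
Step 7: insert jfa at [0, 5, 16] -> counters=[4,2,1,0,0,1,0,2,2,0,0,0,0,0,0,2,1,0,0,0,0,0,1,0,0,0,0,2,0,0,0,0,0,0,1,0,1,0,1]
Step 8: insert z at [7, 12, 13] -> counters=[4,2,1,0,0,1,0,3,2,0,0,0,1,1,0,2,1,0,0,0,0,0,1,0,0,0,0,2,0,0,0,0,0,0,1,0,1,0,1]
Step 9: insert jfa at [0, 5, 16] -> counters=[5,2,1,0,0,2,0,3,2,0,0,0,1,1,0,2,2,0,0,0,0,0,1,0,0,0,0,2,0,0,0,0,0,0,1,0,1,0,1]
Step 10: insert jfa at [0, 5, 16] -> counters=[6,2,1,0,0,3,0,3,2,0,0,0,1,1,0,2,3,0,0,0,0,0,1,0,0,0,0,2,0,0,0,0,0,0,1,0,1,0,1]
Step 11: insert yi at [0, 2, 27] -> counters=[7,2,2,0,0,3,0,3,2,0,0,0,1,1,0,2,3,0,0,0,0,0,1,0,0,0,0,3,0,0,0,0,0,0,1,0,1,0,1]
Query avd: check counters[0]=7 counters[1]=2 counters[8]=2 -> maybe

Answer: maybe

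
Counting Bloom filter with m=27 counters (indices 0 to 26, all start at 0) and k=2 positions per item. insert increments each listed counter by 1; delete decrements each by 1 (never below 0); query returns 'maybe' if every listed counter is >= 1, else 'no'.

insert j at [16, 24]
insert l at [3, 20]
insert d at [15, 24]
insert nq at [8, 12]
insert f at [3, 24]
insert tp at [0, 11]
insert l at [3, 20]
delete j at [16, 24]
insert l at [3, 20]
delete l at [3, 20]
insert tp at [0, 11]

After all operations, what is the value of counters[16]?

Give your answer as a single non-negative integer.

Step 1: insert j at [16, 24] -> counters=[0,0,0,0,0,0,0,0,0,0,0,0,0,0,0,0,1,0,0,0,0,0,0,0,1,0,0]
Step 2: insert l at [3, 20] -> counters=[0,0,0,1,0,0,0,0,0,0,0,0,0,0,0,0,1,0,0,0,1,0,0,0,1,0,0]
Step 3: insert d at [15, 24] -> counters=[0,0,0,1,0,0,0,0,0,0,0,0,0,0,0,1,1,0,0,0,1,0,0,0,2,0,0]
Step 4: insert nq at [8, 12] -> counters=[0,0,0,1,0,0,0,0,1,0,0,0,1,0,0,1,1,0,0,0,1,0,0,0,2,0,0]
Step 5: insert f at [3, 24] -> counters=[0,0,0,2,0,0,0,0,1,0,0,0,1,0,0,1,1,0,0,0,1,0,0,0,3,0,0]
Step 6: insert tp at [0, 11] -> counters=[1,0,0,2,0,0,0,0,1,0,0,1,1,0,0,1,1,0,0,0,1,0,0,0,3,0,0]
Step 7: insert l at [3, 20] -> counters=[1,0,0,3,0,0,0,0,1,0,0,1,1,0,0,1,1,0,0,0,2,0,0,0,3,0,0]
Step 8: delete j at [16, 24] -> counters=[1,0,0,3,0,0,0,0,1,0,0,1,1,0,0,1,0,0,0,0,2,0,0,0,2,0,0]
Step 9: insert l at [3, 20] -> counters=[1,0,0,4,0,0,0,0,1,0,0,1,1,0,0,1,0,0,0,0,3,0,0,0,2,0,0]
Step 10: delete l at [3, 20] -> counters=[1,0,0,3,0,0,0,0,1,0,0,1,1,0,0,1,0,0,0,0,2,0,0,0,2,0,0]
Step 11: insert tp at [0, 11] -> counters=[2,0,0,3,0,0,0,0,1,0,0,2,1,0,0,1,0,0,0,0,2,0,0,0,2,0,0]
Final counters=[2,0,0,3,0,0,0,0,1,0,0,2,1,0,0,1,0,0,0,0,2,0,0,0,2,0,0] -> counters[16]=0

Answer: 0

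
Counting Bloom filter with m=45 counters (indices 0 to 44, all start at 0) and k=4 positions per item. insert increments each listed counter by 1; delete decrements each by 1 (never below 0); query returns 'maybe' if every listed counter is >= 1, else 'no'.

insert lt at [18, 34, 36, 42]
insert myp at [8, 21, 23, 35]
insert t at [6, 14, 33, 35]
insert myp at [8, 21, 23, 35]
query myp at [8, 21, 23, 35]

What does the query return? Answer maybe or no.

Step 1: insert lt at [18, 34, 36, 42] -> counters=[0,0,0,0,0,0,0,0,0,0,0,0,0,0,0,0,0,0,1,0,0,0,0,0,0,0,0,0,0,0,0,0,0,0,1,0,1,0,0,0,0,0,1,0,0]
Step 2: insert myp at [8, 21, 23, 35] -> counters=[0,0,0,0,0,0,0,0,1,0,0,0,0,0,0,0,0,0,1,0,0,1,0,1,0,0,0,0,0,0,0,0,0,0,1,1,1,0,0,0,0,0,1,0,0]
Step 3: insert t at [6, 14, 33, 35] -> counters=[0,0,0,0,0,0,1,0,1,0,0,0,0,0,1,0,0,0,1,0,0,1,0,1,0,0,0,0,0,0,0,0,0,1,1,2,1,0,0,0,0,0,1,0,0]
Step 4: insert myp at [8, 21, 23, 35] -> counters=[0,0,0,0,0,0,1,0,2,0,0,0,0,0,1,0,0,0,1,0,0,2,0,2,0,0,0,0,0,0,0,0,0,1,1,3,1,0,0,0,0,0,1,0,0]
Query myp: check counters[8]=2 counters[21]=2 counters[23]=2 counters[35]=3 -> maybe

Answer: maybe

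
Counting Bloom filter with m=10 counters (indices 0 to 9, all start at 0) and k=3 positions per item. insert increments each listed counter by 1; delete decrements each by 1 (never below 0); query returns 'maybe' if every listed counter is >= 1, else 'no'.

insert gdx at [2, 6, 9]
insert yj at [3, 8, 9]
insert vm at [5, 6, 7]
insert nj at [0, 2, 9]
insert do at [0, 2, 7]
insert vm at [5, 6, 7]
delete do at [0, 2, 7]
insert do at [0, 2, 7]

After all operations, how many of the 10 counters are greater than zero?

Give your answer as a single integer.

Step 1: insert gdx at [2, 6, 9] -> counters=[0,0,1,0,0,0,1,0,0,1]
Step 2: insert yj at [3, 8, 9] -> counters=[0,0,1,1,0,0,1,0,1,2]
Step 3: insert vm at [5, 6, 7] -> counters=[0,0,1,1,0,1,2,1,1,2]
Step 4: insert nj at [0, 2, 9] -> counters=[1,0,2,1,0,1,2,1,1,3]
Step 5: insert do at [0, 2, 7] -> counters=[2,0,3,1,0,1,2,2,1,3]
Step 6: insert vm at [5, 6, 7] -> counters=[2,0,3,1,0,2,3,3,1,3]
Step 7: delete do at [0, 2, 7] -> counters=[1,0,2,1,0,2,3,2,1,3]
Step 8: insert do at [0, 2, 7] -> counters=[2,0,3,1,0,2,3,3,1,3]
Final counters=[2,0,3,1,0,2,3,3,1,3] -> 8 nonzero

Answer: 8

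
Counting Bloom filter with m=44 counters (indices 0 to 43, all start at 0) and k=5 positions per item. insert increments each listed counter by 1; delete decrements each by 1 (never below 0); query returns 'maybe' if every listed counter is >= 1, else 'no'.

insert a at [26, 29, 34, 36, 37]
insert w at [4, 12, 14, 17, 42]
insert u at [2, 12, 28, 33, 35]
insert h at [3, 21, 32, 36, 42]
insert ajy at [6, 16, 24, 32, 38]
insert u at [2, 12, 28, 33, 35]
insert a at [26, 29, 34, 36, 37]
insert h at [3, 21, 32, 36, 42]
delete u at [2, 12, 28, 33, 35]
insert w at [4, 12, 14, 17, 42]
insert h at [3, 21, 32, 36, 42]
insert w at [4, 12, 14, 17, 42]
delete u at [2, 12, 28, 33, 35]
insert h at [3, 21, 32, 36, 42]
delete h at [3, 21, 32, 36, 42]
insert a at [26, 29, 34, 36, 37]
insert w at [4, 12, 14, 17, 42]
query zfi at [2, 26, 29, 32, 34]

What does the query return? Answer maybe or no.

Answer: no

Derivation:
Step 1: insert a at [26, 29, 34, 36, 37] -> counters=[0,0,0,0,0,0,0,0,0,0,0,0,0,0,0,0,0,0,0,0,0,0,0,0,0,0,1,0,0,1,0,0,0,0,1,0,1,1,0,0,0,0,0,0]
Step 2: insert w at [4, 12, 14, 17, 42] -> counters=[0,0,0,0,1,0,0,0,0,0,0,0,1,0,1,0,0,1,0,0,0,0,0,0,0,0,1,0,0,1,0,0,0,0,1,0,1,1,0,0,0,0,1,0]
Step 3: insert u at [2, 12, 28, 33, 35] -> counters=[0,0,1,0,1,0,0,0,0,0,0,0,2,0,1,0,0,1,0,0,0,0,0,0,0,0,1,0,1,1,0,0,0,1,1,1,1,1,0,0,0,0,1,0]
Step 4: insert h at [3, 21, 32, 36, 42] -> counters=[0,0,1,1,1,0,0,0,0,0,0,0,2,0,1,0,0,1,0,0,0,1,0,0,0,0,1,0,1,1,0,0,1,1,1,1,2,1,0,0,0,0,2,0]
Step 5: insert ajy at [6, 16, 24, 32, 38] -> counters=[0,0,1,1,1,0,1,0,0,0,0,0,2,0,1,0,1,1,0,0,0,1,0,0,1,0,1,0,1,1,0,0,2,1,1,1,2,1,1,0,0,0,2,0]
Step 6: insert u at [2, 12, 28, 33, 35] -> counters=[0,0,2,1,1,0,1,0,0,0,0,0,3,0,1,0,1,1,0,0,0,1,0,0,1,0,1,0,2,1,0,0,2,2,1,2,2,1,1,0,0,0,2,0]
Step 7: insert a at [26, 29, 34, 36, 37] -> counters=[0,0,2,1,1,0,1,0,0,0,0,0,3,0,1,0,1,1,0,0,0,1,0,0,1,0,2,0,2,2,0,0,2,2,2,2,3,2,1,0,0,0,2,0]
Step 8: insert h at [3, 21, 32, 36, 42] -> counters=[0,0,2,2,1,0,1,0,0,0,0,0,3,0,1,0,1,1,0,0,0,2,0,0,1,0,2,0,2,2,0,0,3,2,2,2,4,2,1,0,0,0,3,0]
Step 9: delete u at [2, 12, 28, 33, 35] -> counters=[0,0,1,2,1,0,1,0,0,0,0,0,2,0,1,0,1,1,0,0,0,2,0,0,1,0,2,0,1,2,0,0,3,1,2,1,4,2,1,0,0,0,3,0]
Step 10: insert w at [4, 12, 14, 17, 42] -> counters=[0,0,1,2,2,0,1,0,0,0,0,0,3,0,2,0,1,2,0,0,0,2,0,0,1,0,2,0,1,2,0,0,3,1,2,1,4,2,1,0,0,0,4,0]
Step 11: insert h at [3, 21, 32, 36, 42] -> counters=[0,0,1,3,2,0,1,0,0,0,0,0,3,0,2,0,1,2,0,0,0,3,0,0,1,0,2,0,1,2,0,0,4,1,2,1,5,2,1,0,0,0,5,0]
Step 12: insert w at [4, 12, 14, 17, 42] -> counters=[0,0,1,3,3,0,1,0,0,0,0,0,4,0,3,0,1,3,0,0,0,3,0,0,1,0,2,0,1,2,0,0,4,1,2,1,5,2,1,0,0,0,6,0]
Step 13: delete u at [2, 12, 28, 33, 35] -> counters=[0,0,0,3,3,0,1,0,0,0,0,0,3,0,3,0,1,3,0,0,0,3,0,0,1,0,2,0,0,2,0,0,4,0,2,0,5,2,1,0,0,0,6,0]
Step 14: insert h at [3, 21, 32, 36, 42] -> counters=[0,0,0,4,3,0,1,0,0,0,0,0,3,0,3,0,1,3,0,0,0,4,0,0,1,0,2,0,0,2,0,0,5,0,2,0,6,2,1,0,0,0,7,0]
Step 15: delete h at [3, 21, 32, 36, 42] -> counters=[0,0,0,3,3,0,1,0,0,0,0,0,3,0,3,0,1,3,0,0,0,3,0,0,1,0,2,0,0,2,0,0,4,0,2,0,5,2,1,0,0,0,6,0]
Step 16: insert a at [26, 29, 34, 36, 37] -> counters=[0,0,0,3,3,0,1,0,0,0,0,0,3,0,3,0,1,3,0,0,0,3,0,0,1,0,3,0,0,3,0,0,4,0,3,0,6,3,1,0,0,0,6,0]
Step 17: insert w at [4, 12, 14, 17, 42] -> counters=[0,0,0,3,4,0,1,0,0,0,0,0,4,0,4,0,1,4,0,0,0,3,0,0,1,0,3,0,0,3,0,0,4,0,3,0,6,3,1,0,0,0,7,0]
Query zfi: check counters[2]=0 counters[26]=3 counters[29]=3 counters[32]=4 counters[34]=3 -> no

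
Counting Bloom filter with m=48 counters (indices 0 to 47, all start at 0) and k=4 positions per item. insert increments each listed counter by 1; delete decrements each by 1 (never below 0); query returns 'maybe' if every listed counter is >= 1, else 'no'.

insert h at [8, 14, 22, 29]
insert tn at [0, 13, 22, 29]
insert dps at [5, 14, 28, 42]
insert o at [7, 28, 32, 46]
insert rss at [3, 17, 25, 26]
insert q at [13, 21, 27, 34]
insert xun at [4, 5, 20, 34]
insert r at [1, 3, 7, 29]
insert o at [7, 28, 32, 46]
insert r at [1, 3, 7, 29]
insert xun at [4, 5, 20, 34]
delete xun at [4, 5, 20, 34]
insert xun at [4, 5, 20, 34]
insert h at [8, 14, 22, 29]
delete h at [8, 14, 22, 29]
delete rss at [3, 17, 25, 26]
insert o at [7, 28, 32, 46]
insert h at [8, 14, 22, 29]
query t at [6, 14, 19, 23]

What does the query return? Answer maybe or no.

Step 1: insert h at [8, 14, 22, 29] -> counters=[0,0,0,0,0,0,0,0,1,0,0,0,0,0,1,0,0,0,0,0,0,0,1,0,0,0,0,0,0,1,0,0,0,0,0,0,0,0,0,0,0,0,0,0,0,0,0,0]
Step 2: insert tn at [0, 13, 22, 29] -> counters=[1,0,0,0,0,0,0,0,1,0,0,0,0,1,1,0,0,0,0,0,0,0,2,0,0,0,0,0,0,2,0,0,0,0,0,0,0,0,0,0,0,0,0,0,0,0,0,0]
Step 3: insert dps at [5, 14, 28, 42] -> counters=[1,0,0,0,0,1,0,0,1,0,0,0,0,1,2,0,0,0,0,0,0,0,2,0,0,0,0,0,1,2,0,0,0,0,0,0,0,0,0,0,0,0,1,0,0,0,0,0]
Step 4: insert o at [7, 28, 32, 46] -> counters=[1,0,0,0,0,1,0,1,1,0,0,0,0,1,2,0,0,0,0,0,0,0,2,0,0,0,0,0,2,2,0,0,1,0,0,0,0,0,0,0,0,0,1,0,0,0,1,0]
Step 5: insert rss at [3, 17, 25, 26] -> counters=[1,0,0,1,0,1,0,1,1,0,0,0,0,1,2,0,0,1,0,0,0,0,2,0,0,1,1,0,2,2,0,0,1,0,0,0,0,0,0,0,0,0,1,0,0,0,1,0]
Step 6: insert q at [13, 21, 27, 34] -> counters=[1,0,0,1,0,1,0,1,1,0,0,0,0,2,2,0,0,1,0,0,0,1,2,0,0,1,1,1,2,2,0,0,1,0,1,0,0,0,0,0,0,0,1,0,0,0,1,0]
Step 7: insert xun at [4, 5, 20, 34] -> counters=[1,0,0,1,1,2,0,1,1,0,0,0,0,2,2,0,0,1,0,0,1,1,2,0,0,1,1,1,2,2,0,0,1,0,2,0,0,0,0,0,0,0,1,0,0,0,1,0]
Step 8: insert r at [1, 3, 7, 29] -> counters=[1,1,0,2,1,2,0,2,1,0,0,0,0,2,2,0,0,1,0,0,1,1,2,0,0,1,1,1,2,3,0,0,1,0,2,0,0,0,0,0,0,0,1,0,0,0,1,0]
Step 9: insert o at [7, 28, 32, 46] -> counters=[1,1,0,2,1,2,0,3,1,0,0,0,0,2,2,0,0,1,0,0,1,1,2,0,0,1,1,1,3,3,0,0,2,0,2,0,0,0,0,0,0,0,1,0,0,0,2,0]
Step 10: insert r at [1, 3, 7, 29] -> counters=[1,2,0,3,1,2,0,4,1,0,0,0,0,2,2,0,0,1,0,0,1,1,2,0,0,1,1,1,3,4,0,0,2,0,2,0,0,0,0,0,0,0,1,0,0,0,2,0]
Step 11: insert xun at [4, 5, 20, 34] -> counters=[1,2,0,3,2,3,0,4,1,0,0,0,0,2,2,0,0,1,0,0,2,1,2,0,0,1,1,1,3,4,0,0,2,0,3,0,0,0,0,0,0,0,1,0,0,0,2,0]
Step 12: delete xun at [4, 5, 20, 34] -> counters=[1,2,0,3,1,2,0,4,1,0,0,0,0,2,2,0,0,1,0,0,1,1,2,0,0,1,1,1,3,4,0,0,2,0,2,0,0,0,0,0,0,0,1,0,0,0,2,0]
Step 13: insert xun at [4, 5, 20, 34] -> counters=[1,2,0,3,2,3,0,4,1,0,0,0,0,2,2,0,0,1,0,0,2,1,2,0,0,1,1,1,3,4,0,0,2,0,3,0,0,0,0,0,0,0,1,0,0,0,2,0]
Step 14: insert h at [8, 14, 22, 29] -> counters=[1,2,0,3,2,3,0,4,2,0,0,0,0,2,3,0,0,1,0,0,2,1,3,0,0,1,1,1,3,5,0,0,2,0,3,0,0,0,0,0,0,0,1,0,0,0,2,0]
Step 15: delete h at [8, 14, 22, 29] -> counters=[1,2,0,3,2,3,0,4,1,0,0,0,0,2,2,0,0,1,0,0,2,1,2,0,0,1,1,1,3,4,0,0,2,0,3,0,0,0,0,0,0,0,1,0,0,0,2,0]
Step 16: delete rss at [3, 17, 25, 26] -> counters=[1,2,0,2,2,3,0,4,1,0,0,0,0,2,2,0,0,0,0,0,2,1,2,0,0,0,0,1,3,4,0,0,2,0,3,0,0,0,0,0,0,0,1,0,0,0,2,0]
Step 17: insert o at [7, 28, 32, 46] -> counters=[1,2,0,2,2,3,0,5,1,0,0,0,0,2,2,0,0,0,0,0,2,1,2,0,0,0,0,1,4,4,0,0,3,0,3,0,0,0,0,0,0,0,1,0,0,0,3,0]
Step 18: insert h at [8, 14, 22, 29] -> counters=[1,2,0,2,2,3,0,5,2,0,0,0,0,2,3,0,0,0,0,0,2,1,3,0,0,0,0,1,4,5,0,0,3,0,3,0,0,0,0,0,0,0,1,0,0,0,3,0]
Query t: check counters[6]=0 counters[14]=3 counters[19]=0 counters[23]=0 -> no

Answer: no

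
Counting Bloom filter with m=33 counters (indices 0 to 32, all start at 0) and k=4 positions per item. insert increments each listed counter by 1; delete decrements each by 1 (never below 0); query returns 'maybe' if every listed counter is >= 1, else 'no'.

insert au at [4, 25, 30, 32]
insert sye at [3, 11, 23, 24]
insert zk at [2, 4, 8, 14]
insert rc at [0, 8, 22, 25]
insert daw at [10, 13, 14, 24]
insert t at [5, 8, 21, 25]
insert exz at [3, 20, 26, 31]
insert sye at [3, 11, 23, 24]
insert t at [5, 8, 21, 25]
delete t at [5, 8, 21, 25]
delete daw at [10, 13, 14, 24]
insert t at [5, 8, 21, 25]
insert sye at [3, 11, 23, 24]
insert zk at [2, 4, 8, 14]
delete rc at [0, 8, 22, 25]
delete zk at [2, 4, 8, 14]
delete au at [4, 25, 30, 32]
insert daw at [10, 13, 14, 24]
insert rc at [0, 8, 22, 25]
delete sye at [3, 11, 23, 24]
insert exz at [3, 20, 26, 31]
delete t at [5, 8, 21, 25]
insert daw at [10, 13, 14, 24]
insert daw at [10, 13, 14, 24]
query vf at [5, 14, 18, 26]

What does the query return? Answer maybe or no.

Answer: no

Derivation:
Step 1: insert au at [4, 25, 30, 32] -> counters=[0,0,0,0,1,0,0,0,0,0,0,0,0,0,0,0,0,0,0,0,0,0,0,0,0,1,0,0,0,0,1,0,1]
Step 2: insert sye at [3, 11, 23, 24] -> counters=[0,0,0,1,1,0,0,0,0,0,0,1,0,0,0,0,0,0,0,0,0,0,0,1,1,1,0,0,0,0,1,0,1]
Step 3: insert zk at [2, 4, 8, 14] -> counters=[0,0,1,1,2,0,0,0,1,0,0,1,0,0,1,0,0,0,0,0,0,0,0,1,1,1,0,0,0,0,1,0,1]
Step 4: insert rc at [0, 8, 22, 25] -> counters=[1,0,1,1,2,0,0,0,2,0,0,1,0,0,1,0,0,0,0,0,0,0,1,1,1,2,0,0,0,0,1,0,1]
Step 5: insert daw at [10, 13, 14, 24] -> counters=[1,0,1,1,2,0,0,0,2,0,1,1,0,1,2,0,0,0,0,0,0,0,1,1,2,2,0,0,0,0,1,0,1]
Step 6: insert t at [5, 8, 21, 25] -> counters=[1,0,1,1,2,1,0,0,3,0,1,1,0,1,2,0,0,0,0,0,0,1,1,1,2,3,0,0,0,0,1,0,1]
Step 7: insert exz at [3, 20, 26, 31] -> counters=[1,0,1,2,2,1,0,0,3,0,1,1,0,1,2,0,0,0,0,0,1,1,1,1,2,3,1,0,0,0,1,1,1]
Step 8: insert sye at [3, 11, 23, 24] -> counters=[1,0,1,3,2,1,0,0,3,0,1,2,0,1,2,0,0,0,0,0,1,1,1,2,3,3,1,0,0,0,1,1,1]
Step 9: insert t at [5, 8, 21, 25] -> counters=[1,0,1,3,2,2,0,0,4,0,1,2,0,1,2,0,0,0,0,0,1,2,1,2,3,4,1,0,0,0,1,1,1]
Step 10: delete t at [5, 8, 21, 25] -> counters=[1,0,1,3,2,1,0,0,3,0,1,2,0,1,2,0,0,0,0,0,1,1,1,2,3,3,1,0,0,0,1,1,1]
Step 11: delete daw at [10, 13, 14, 24] -> counters=[1,0,1,3,2,1,0,0,3,0,0,2,0,0,1,0,0,0,0,0,1,1,1,2,2,3,1,0,0,0,1,1,1]
Step 12: insert t at [5, 8, 21, 25] -> counters=[1,0,1,3,2,2,0,0,4,0,0,2,0,0,1,0,0,0,0,0,1,2,1,2,2,4,1,0,0,0,1,1,1]
Step 13: insert sye at [3, 11, 23, 24] -> counters=[1,0,1,4,2,2,0,0,4,0,0,3,0,0,1,0,0,0,0,0,1,2,1,3,3,4,1,0,0,0,1,1,1]
Step 14: insert zk at [2, 4, 8, 14] -> counters=[1,0,2,4,3,2,0,0,5,0,0,3,0,0,2,0,0,0,0,0,1,2,1,3,3,4,1,0,0,0,1,1,1]
Step 15: delete rc at [0, 8, 22, 25] -> counters=[0,0,2,4,3,2,0,0,4,0,0,3,0,0,2,0,0,0,0,0,1,2,0,3,3,3,1,0,0,0,1,1,1]
Step 16: delete zk at [2, 4, 8, 14] -> counters=[0,0,1,4,2,2,0,0,3,0,0,3,0,0,1,0,0,0,0,0,1,2,0,3,3,3,1,0,0,0,1,1,1]
Step 17: delete au at [4, 25, 30, 32] -> counters=[0,0,1,4,1,2,0,0,3,0,0,3,0,0,1,0,0,0,0,0,1,2,0,3,3,2,1,0,0,0,0,1,0]
Step 18: insert daw at [10, 13, 14, 24] -> counters=[0,0,1,4,1,2,0,0,3,0,1,3,0,1,2,0,0,0,0,0,1,2,0,3,4,2,1,0,0,0,0,1,0]
Step 19: insert rc at [0, 8, 22, 25] -> counters=[1,0,1,4,1,2,0,0,4,0,1,3,0,1,2,0,0,0,0,0,1,2,1,3,4,3,1,0,0,0,0,1,0]
Step 20: delete sye at [3, 11, 23, 24] -> counters=[1,0,1,3,1,2,0,0,4,0,1,2,0,1,2,0,0,0,0,0,1,2,1,2,3,3,1,0,0,0,0,1,0]
Step 21: insert exz at [3, 20, 26, 31] -> counters=[1,0,1,4,1,2,0,0,4,0,1,2,0,1,2,0,0,0,0,0,2,2,1,2,3,3,2,0,0,0,0,2,0]
Step 22: delete t at [5, 8, 21, 25] -> counters=[1,0,1,4,1,1,0,0,3,0,1,2,0,1,2,0,0,0,0,0,2,1,1,2,3,2,2,0,0,0,0,2,0]
Step 23: insert daw at [10, 13, 14, 24] -> counters=[1,0,1,4,1,1,0,0,3,0,2,2,0,2,3,0,0,0,0,0,2,1,1,2,4,2,2,0,0,0,0,2,0]
Step 24: insert daw at [10, 13, 14, 24] -> counters=[1,0,1,4,1,1,0,0,3,0,3,2,0,3,4,0,0,0,0,0,2,1,1,2,5,2,2,0,0,0,0,2,0]
Query vf: check counters[5]=1 counters[14]=4 counters[18]=0 counters[26]=2 -> no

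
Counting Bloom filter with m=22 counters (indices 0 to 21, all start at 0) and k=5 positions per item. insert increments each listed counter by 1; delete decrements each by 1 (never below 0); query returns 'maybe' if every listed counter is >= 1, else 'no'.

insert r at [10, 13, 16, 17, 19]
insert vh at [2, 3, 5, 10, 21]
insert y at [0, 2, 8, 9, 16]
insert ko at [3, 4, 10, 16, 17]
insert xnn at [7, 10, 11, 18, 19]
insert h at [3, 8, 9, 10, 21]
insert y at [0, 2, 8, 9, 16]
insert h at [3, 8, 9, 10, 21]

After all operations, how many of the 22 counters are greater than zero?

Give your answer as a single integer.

Answer: 16

Derivation:
Step 1: insert r at [10, 13, 16, 17, 19] -> counters=[0,0,0,0,0,0,0,0,0,0,1,0,0,1,0,0,1,1,0,1,0,0]
Step 2: insert vh at [2, 3, 5, 10, 21] -> counters=[0,0,1,1,0,1,0,0,0,0,2,0,0,1,0,0,1,1,0,1,0,1]
Step 3: insert y at [0, 2, 8, 9, 16] -> counters=[1,0,2,1,0,1,0,0,1,1,2,0,0,1,0,0,2,1,0,1,0,1]
Step 4: insert ko at [3, 4, 10, 16, 17] -> counters=[1,0,2,2,1,1,0,0,1,1,3,0,0,1,0,0,3,2,0,1,0,1]
Step 5: insert xnn at [7, 10, 11, 18, 19] -> counters=[1,0,2,2,1,1,0,1,1,1,4,1,0,1,0,0,3,2,1,2,0,1]
Step 6: insert h at [3, 8, 9, 10, 21] -> counters=[1,0,2,3,1,1,0,1,2,2,5,1,0,1,0,0,3,2,1,2,0,2]
Step 7: insert y at [0, 2, 8, 9, 16] -> counters=[2,0,3,3,1,1,0,1,3,3,5,1,0,1,0,0,4,2,1,2,0,2]
Step 8: insert h at [3, 8, 9, 10, 21] -> counters=[2,0,3,4,1,1,0,1,4,4,6,1,0,1,0,0,4,2,1,2,0,3]
Final counters=[2,0,3,4,1,1,0,1,4,4,6,1,0,1,0,0,4,2,1,2,0,3] -> 16 nonzero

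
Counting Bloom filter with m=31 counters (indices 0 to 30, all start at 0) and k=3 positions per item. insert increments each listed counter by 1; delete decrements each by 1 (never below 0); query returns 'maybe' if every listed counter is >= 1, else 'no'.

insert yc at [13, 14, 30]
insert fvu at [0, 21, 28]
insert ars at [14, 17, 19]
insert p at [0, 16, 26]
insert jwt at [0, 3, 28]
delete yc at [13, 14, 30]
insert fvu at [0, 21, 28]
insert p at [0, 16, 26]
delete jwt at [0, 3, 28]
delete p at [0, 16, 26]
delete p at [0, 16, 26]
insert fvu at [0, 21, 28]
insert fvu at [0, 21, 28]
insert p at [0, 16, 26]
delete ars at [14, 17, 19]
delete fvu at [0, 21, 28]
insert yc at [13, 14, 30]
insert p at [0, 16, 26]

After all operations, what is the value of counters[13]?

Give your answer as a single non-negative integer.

Answer: 1

Derivation:
Step 1: insert yc at [13, 14, 30] -> counters=[0,0,0,0,0,0,0,0,0,0,0,0,0,1,1,0,0,0,0,0,0,0,0,0,0,0,0,0,0,0,1]
Step 2: insert fvu at [0, 21, 28] -> counters=[1,0,0,0,0,0,0,0,0,0,0,0,0,1,1,0,0,0,0,0,0,1,0,0,0,0,0,0,1,0,1]
Step 3: insert ars at [14, 17, 19] -> counters=[1,0,0,0,0,0,0,0,0,0,0,0,0,1,2,0,0,1,0,1,0,1,0,0,0,0,0,0,1,0,1]
Step 4: insert p at [0, 16, 26] -> counters=[2,0,0,0,0,0,0,0,0,0,0,0,0,1,2,0,1,1,0,1,0,1,0,0,0,0,1,0,1,0,1]
Step 5: insert jwt at [0, 3, 28] -> counters=[3,0,0,1,0,0,0,0,0,0,0,0,0,1,2,0,1,1,0,1,0,1,0,0,0,0,1,0,2,0,1]
Step 6: delete yc at [13, 14, 30] -> counters=[3,0,0,1,0,0,0,0,0,0,0,0,0,0,1,0,1,1,0,1,0,1,0,0,0,0,1,0,2,0,0]
Step 7: insert fvu at [0, 21, 28] -> counters=[4,0,0,1,0,0,0,0,0,0,0,0,0,0,1,0,1,1,0,1,0,2,0,0,0,0,1,0,3,0,0]
Step 8: insert p at [0, 16, 26] -> counters=[5,0,0,1,0,0,0,0,0,0,0,0,0,0,1,0,2,1,0,1,0,2,0,0,0,0,2,0,3,0,0]
Step 9: delete jwt at [0, 3, 28] -> counters=[4,0,0,0,0,0,0,0,0,0,0,0,0,0,1,0,2,1,0,1,0,2,0,0,0,0,2,0,2,0,0]
Step 10: delete p at [0, 16, 26] -> counters=[3,0,0,0,0,0,0,0,0,0,0,0,0,0,1,0,1,1,0,1,0,2,0,0,0,0,1,0,2,0,0]
Step 11: delete p at [0, 16, 26] -> counters=[2,0,0,0,0,0,0,0,0,0,0,0,0,0,1,0,0,1,0,1,0,2,0,0,0,0,0,0,2,0,0]
Step 12: insert fvu at [0, 21, 28] -> counters=[3,0,0,0,0,0,0,0,0,0,0,0,0,0,1,0,0,1,0,1,0,3,0,0,0,0,0,0,3,0,0]
Step 13: insert fvu at [0, 21, 28] -> counters=[4,0,0,0,0,0,0,0,0,0,0,0,0,0,1,0,0,1,0,1,0,4,0,0,0,0,0,0,4,0,0]
Step 14: insert p at [0, 16, 26] -> counters=[5,0,0,0,0,0,0,0,0,0,0,0,0,0,1,0,1,1,0,1,0,4,0,0,0,0,1,0,4,0,0]
Step 15: delete ars at [14, 17, 19] -> counters=[5,0,0,0,0,0,0,0,0,0,0,0,0,0,0,0,1,0,0,0,0,4,0,0,0,0,1,0,4,0,0]
Step 16: delete fvu at [0, 21, 28] -> counters=[4,0,0,0,0,0,0,0,0,0,0,0,0,0,0,0,1,0,0,0,0,3,0,0,0,0,1,0,3,0,0]
Step 17: insert yc at [13, 14, 30] -> counters=[4,0,0,0,0,0,0,0,0,0,0,0,0,1,1,0,1,0,0,0,0,3,0,0,0,0,1,0,3,0,1]
Step 18: insert p at [0, 16, 26] -> counters=[5,0,0,0,0,0,0,0,0,0,0,0,0,1,1,0,2,0,0,0,0,3,0,0,0,0,2,0,3,0,1]
Final counters=[5,0,0,0,0,0,0,0,0,0,0,0,0,1,1,0,2,0,0,0,0,3,0,0,0,0,2,0,3,0,1] -> counters[13]=1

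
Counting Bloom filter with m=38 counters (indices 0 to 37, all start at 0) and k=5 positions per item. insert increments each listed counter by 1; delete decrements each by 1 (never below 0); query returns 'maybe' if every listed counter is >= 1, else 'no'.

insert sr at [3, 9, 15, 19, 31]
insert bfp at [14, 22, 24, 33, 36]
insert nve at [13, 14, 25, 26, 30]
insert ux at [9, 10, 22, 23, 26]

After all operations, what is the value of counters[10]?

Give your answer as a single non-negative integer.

Answer: 1

Derivation:
Step 1: insert sr at [3, 9, 15, 19, 31] -> counters=[0,0,0,1,0,0,0,0,0,1,0,0,0,0,0,1,0,0,0,1,0,0,0,0,0,0,0,0,0,0,0,1,0,0,0,0,0,0]
Step 2: insert bfp at [14, 22, 24, 33, 36] -> counters=[0,0,0,1,0,0,0,0,0,1,0,0,0,0,1,1,0,0,0,1,0,0,1,0,1,0,0,0,0,0,0,1,0,1,0,0,1,0]
Step 3: insert nve at [13, 14, 25, 26, 30] -> counters=[0,0,0,1,0,0,0,0,0,1,0,0,0,1,2,1,0,0,0,1,0,0,1,0,1,1,1,0,0,0,1,1,0,1,0,0,1,0]
Step 4: insert ux at [9, 10, 22, 23, 26] -> counters=[0,0,0,1,0,0,0,0,0,2,1,0,0,1,2,1,0,0,0,1,0,0,2,1,1,1,2,0,0,0,1,1,0,1,0,0,1,0]
Final counters=[0,0,0,1,0,0,0,0,0,2,1,0,0,1,2,1,0,0,0,1,0,0,2,1,1,1,2,0,0,0,1,1,0,1,0,0,1,0] -> counters[10]=1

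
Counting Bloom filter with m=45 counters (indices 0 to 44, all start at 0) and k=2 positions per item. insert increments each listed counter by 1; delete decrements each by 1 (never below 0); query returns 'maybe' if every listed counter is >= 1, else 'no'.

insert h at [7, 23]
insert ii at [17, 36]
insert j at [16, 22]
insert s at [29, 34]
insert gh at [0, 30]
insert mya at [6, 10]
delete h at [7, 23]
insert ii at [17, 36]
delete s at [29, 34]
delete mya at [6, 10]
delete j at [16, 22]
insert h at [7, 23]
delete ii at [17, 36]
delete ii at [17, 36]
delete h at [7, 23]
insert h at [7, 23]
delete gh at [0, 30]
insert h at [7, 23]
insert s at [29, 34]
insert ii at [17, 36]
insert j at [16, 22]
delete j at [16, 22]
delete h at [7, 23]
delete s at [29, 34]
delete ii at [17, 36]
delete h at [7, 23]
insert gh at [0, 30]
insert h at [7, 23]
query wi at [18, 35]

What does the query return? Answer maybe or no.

Answer: no

Derivation:
Step 1: insert h at [7, 23] -> counters=[0,0,0,0,0,0,0,1,0,0,0,0,0,0,0,0,0,0,0,0,0,0,0,1,0,0,0,0,0,0,0,0,0,0,0,0,0,0,0,0,0,0,0,0,0]
Step 2: insert ii at [17, 36] -> counters=[0,0,0,0,0,0,0,1,0,0,0,0,0,0,0,0,0,1,0,0,0,0,0,1,0,0,0,0,0,0,0,0,0,0,0,0,1,0,0,0,0,0,0,0,0]
Step 3: insert j at [16, 22] -> counters=[0,0,0,0,0,0,0,1,0,0,0,0,0,0,0,0,1,1,0,0,0,0,1,1,0,0,0,0,0,0,0,0,0,0,0,0,1,0,0,0,0,0,0,0,0]
Step 4: insert s at [29, 34] -> counters=[0,0,0,0,0,0,0,1,0,0,0,0,0,0,0,0,1,1,0,0,0,0,1,1,0,0,0,0,0,1,0,0,0,0,1,0,1,0,0,0,0,0,0,0,0]
Step 5: insert gh at [0, 30] -> counters=[1,0,0,0,0,0,0,1,0,0,0,0,0,0,0,0,1,1,0,0,0,0,1,1,0,0,0,0,0,1,1,0,0,0,1,0,1,0,0,0,0,0,0,0,0]
Step 6: insert mya at [6, 10] -> counters=[1,0,0,0,0,0,1,1,0,0,1,0,0,0,0,0,1,1,0,0,0,0,1,1,0,0,0,0,0,1,1,0,0,0,1,0,1,0,0,0,0,0,0,0,0]
Step 7: delete h at [7, 23] -> counters=[1,0,0,0,0,0,1,0,0,0,1,0,0,0,0,0,1,1,0,0,0,0,1,0,0,0,0,0,0,1,1,0,0,0,1,0,1,0,0,0,0,0,0,0,0]
Step 8: insert ii at [17, 36] -> counters=[1,0,0,0,0,0,1,0,0,0,1,0,0,0,0,0,1,2,0,0,0,0,1,0,0,0,0,0,0,1,1,0,0,0,1,0,2,0,0,0,0,0,0,0,0]
Step 9: delete s at [29, 34] -> counters=[1,0,0,0,0,0,1,0,0,0,1,0,0,0,0,0,1,2,0,0,0,0,1,0,0,0,0,0,0,0,1,0,0,0,0,0,2,0,0,0,0,0,0,0,0]
Step 10: delete mya at [6, 10] -> counters=[1,0,0,0,0,0,0,0,0,0,0,0,0,0,0,0,1,2,0,0,0,0,1,0,0,0,0,0,0,0,1,0,0,0,0,0,2,0,0,0,0,0,0,0,0]
Step 11: delete j at [16, 22] -> counters=[1,0,0,0,0,0,0,0,0,0,0,0,0,0,0,0,0,2,0,0,0,0,0,0,0,0,0,0,0,0,1,0,0,0,0,0,2,0,0,0,0,0,0,0,0]
Step 12: insert h at [7, 23] -> counters=[1,0,0,0,0,0,0,1,0,0,0,0,0,0,0,0,0,2,0,0,0,0,0,1,0,0,0,0,0,0,1,0,0,0,0,0,2,0,0,0,0,0,0,0,0]
Step 13: delete ii at [17, 36] -> counters=[1,0,0,0,0,0,0,1,0,0,0,0,0,0,0,0,0,1,0,0,0,0,0,1,0,0,0,0,0,0,1,0,0,0,0,0,1,0,0,0,0,0,0,0,0]
Step 14: delete ii at [17, 36] -> counters=[1,0,0,0,0,0,0,1,0,0,0,0,0,0,0,0,0,0,0,0,0,0,0,1,0,0,0,0,0,0,1,0,0,0,0,0,0,0,0,0,0,0,0,0,0]
Step 15: delete h at [7, 23] -> counters=[1,0,0,0,0,0,0,0,0,0,0,0,0,0,0,0,0,0,0,0,0,0,0,0,0,0,0,0,0,0,1,0,0,0,0,0,0,0,0,0,0,0,0,0,0]
Step 16: insert h at [7, 23] -> counters=[1,0,0,0,0,0,0,1,0,0,0,0,0,0,0,0,0,0,0,0,0,0,0,1,0,0,0,0,0,0,1,0,0,0,0,0,0,0,0,0,0,0,0,0,0]
Step 17: delete gh at [0, 30] -> counters=[0,0,0,0,0,0,0,1,0,0,0,0,0,0,0,0,0,0,0,0,0,0,0,1,0,0,0,0,0,0,0,0,0,0,0,0,0,0,0,0,0,0,0,0,0]
Step 18: insert h at [7, 23] -> counters=[0,0,0,0,0,0,0,2,0,0,0,0,0,0,0,0,0,0,0,0,0,0,0,2,0,0,0,0,0,0,0,0,0,0,0,0,0,0,0,0,0,0,0,0,0]
Step 19: insert s at [29, 34] -> counters=[0,0,0,0,0,0,0,2,0,0,0,0,0,0,0,0,0,0,0,0,0,0,0,2,0,0,0,0,0,1,0,0,0,0,1,0,0,0,0,0,0,0,0,0,0]
Step 20: insert ii at [17, 36] -> counters=[0,0,0,0,0,0,0,2,0,0,0,0,0,0,0,0,0,1,0,0,0,0,0,2,0,0,0,0,0,1,0,0,0,0,1,0,1,0,0,0,0,0,0,0,0]
Step 21: insert j at [16, 22] -> counters=[0,0,0,0,0,0,0,2,0,0,0,0,0,0,0,0,1,1,0,0,0,0,1,2,0,0,0,0,0,1,0,0,0,0,1,0,1,0,0,0,0,0,0,0,0]
Step 22: delete j at [16, 22] -> counters=[0,0,0,0,0,0,0,2,0,0,0,0,0,0,0,0,0,1,0,0,0,0,0,2,0,0,0,0,0,1,0,0,0,0,1,0,1,0,0,0,0,0,0,0,0]
Step 23: delete h at [7, 23] -> counters=[0,0,0,0,0,0,0,1,0,0,0,0,0,0,0,0,0,1,0,0,0,0,0,1,0,0,0,0,0,1,0,0,0,0,1,0,1,0,0,0,0,0,0,0,0]
Step 24: delete s at [29, 34] -> counters=[0,0,0,0,0,0,0,1,0,0,0,0,0,0,0,0,0,1,0,0,0,0,0,1,0,0,0,0,0,0,0,0,0,0,0,0,1,0,0,0,0,0,0,0,0]
Step 25: delete ii at [17, 36] -> counters=[0,0,0,0,0,0,0,1,0,0,0,0,0,0,0,0,0,0,0,0,0,0,0,1,0,0,0,0,0,0,0,0,0,0,0,0,0,0,0,0,0,0,0,0,0]
Step 26: delete h at [7, 23] -> counters=[0,0,0,0,0,0,0,0,0,0,0,0,0,0,0,0,0,0,0,0,0,0,0,0,0,0,0,0,0,0,0,0,0,0,0,0,0,0,0,0,0,0,0,0,0]
Step 27: insert gh at [0, 30] -> counters=[1,0,0,0,0,0,0,0,0,0,0,0,0,0,0,0,0,0,0,0,0,0,0,0,0,0,0,0,0,0,1,0,0,0,0,0,0,0,0,0,0,0,0,0,0]
Step 28: insert h at [7, 23] -> counters=[1,0,0,0,0,0,0,1,0,0,0,0,0,0,0,0,0,0,0,0,0,0,0,1,0,0,0,0,0,0,1,0,0,0,0,0,0,0,0,0,0,0,0,0,0]
Query wi: check counters[18]=0 counters[35]=0 -> no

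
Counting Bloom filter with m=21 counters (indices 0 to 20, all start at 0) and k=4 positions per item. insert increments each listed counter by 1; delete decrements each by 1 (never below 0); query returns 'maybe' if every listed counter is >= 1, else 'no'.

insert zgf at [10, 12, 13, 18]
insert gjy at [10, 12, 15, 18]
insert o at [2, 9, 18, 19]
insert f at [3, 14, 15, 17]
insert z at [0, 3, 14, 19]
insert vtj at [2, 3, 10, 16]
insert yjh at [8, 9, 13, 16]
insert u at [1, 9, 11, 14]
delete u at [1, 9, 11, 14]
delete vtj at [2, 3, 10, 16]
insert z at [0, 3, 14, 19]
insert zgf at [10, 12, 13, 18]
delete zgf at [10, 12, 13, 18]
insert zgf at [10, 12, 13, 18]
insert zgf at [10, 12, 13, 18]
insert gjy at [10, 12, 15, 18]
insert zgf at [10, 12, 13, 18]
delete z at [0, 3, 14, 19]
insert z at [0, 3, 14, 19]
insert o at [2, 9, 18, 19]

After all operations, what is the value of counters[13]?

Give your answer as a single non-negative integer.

Answer: 5

Derivation:
Step 1: insert zgf at [10, 12, 13, 18] -> counters=[0,0,0,0,0,0,0,0,0,0,1,0,1,1,0,0,0,0,1,0,0]
Step 2: insert gjy at [10, 12, 15, 18] -> counters=[0,0,0,0,0,0,0,0,0,0,2,0,2,1,0,1,0,0,2,0,0]
Step 3: insert o at [2, 9, 18, 19] -> counters=[0,0,1,0,0,0,0,0,0,1,2,0,2,1,0,1,0,0,3,1,0]
Step 4: insert f at [3, 14, 15, 17] -> counters=[0,0,1,1,0,0,0,0,0,1,2,0,2,1,1,2,0,1,3,1,0]
Step 5: insert z at [0, 3, 14, 19] -> counters=[1,0,1,2,0,0,0,0,0,1,2,0,2,1,2,2,0,1,3,2,0]
Step 6: insert vtj at [2, 3, 10, 16] -> counters=[1,0,2,3,0,0,0,0,0,1,3,0,2,1,2,2,1,1,3,2,0]
Step 7: insert yjh at [8, 9, 13, 16] -> counters=[1,0,2,3,0,0,0,0,1,2,3,0,2,2,2,2,2,1,3,2,0]
Step 8: insert u at [1, 9, 11, 14] -> counters=[1,1,2,3,0,0,0,0,1,3,3,1,2,2,3,2,2,1,3,2,0]
Step 9: delete u at [1, 9, 11, 14] -> counters=[1,0,2,3,0,0,0,0,1,2,3,0,2,2,2,2,2,1,3,2,0]
Step 10: delete vtj at [2, 3, 10, 16] -> counters=[1,0,1,2,0,0,0,0,1,2,2,0,2,2,2,2,1,1,3,2,0]
Step 11: insert z at [0, 3, 14, 19] -> counters=[2,0,1,3,0,0,0,0,1,2,2,0,2,2,3,2,1,1,3,3,0]
Step 12: insert zgf at [10, 12, 13, 18] -> counters=[2,0,1,3,0,0,0,0,1,2,3,0,3,3,3,2,1,1,4,3,0]
Step 13: delete zgf at [10, 12, 13, 18] -> counters=[2,0,1,3,0,0,0,0,1,2,2,0,2,2,3,2,1,1,3,3,0]
Step 14: insert zgf at [10, 12, 13, 18] -> counters=[2,0,1,3,0,0,0,0,1,2,3,0,3,3,3,2,1,1,4,3,0]
Step 15: insert zgf at [10, 12, 13, 18] -> counters=[2,0,1,3,0,0,0,0,1,2,4,0,4,4,3,2,1,1,5,3,0]
Step 16: insert gjy at [10, 12, 15, 18] -> counters=[2,0,1,3,0,0,0,0,1,2,5,0,5,4,3,3,1,1,6,3,0]
Step 17: insert zgf at [10, 12, 13, 18] -> counters=[2,0,1,3,0,0,0,0,1,2,6,0,6,5,3,3,1,1,7,3,0]
Step 18: delete z at [0, 3, 14, 19] -> counters=[1,0,1,2,0,0,0,0,1,2,6,0,6,5,2,3,1,1,7,2,0]
Step 19: insert z at [0, 3, 14, 19] -> counters=[2,0,1,3,0,0,0,0,1,2,6,0,6,5,3,3,1,1,7,3,0]
Step 20: insert o at [2, 9, 18, 19] -> counters=[2,0,2,3,0,0,0,0,1,3,6,0,6,5,3,3,1,1,8,4,0]
Final counters=[2,0,2,3,0,0,0,0,1,3,6,0,6,5,3,3,1,1,8,4,0] -> counters[13]=5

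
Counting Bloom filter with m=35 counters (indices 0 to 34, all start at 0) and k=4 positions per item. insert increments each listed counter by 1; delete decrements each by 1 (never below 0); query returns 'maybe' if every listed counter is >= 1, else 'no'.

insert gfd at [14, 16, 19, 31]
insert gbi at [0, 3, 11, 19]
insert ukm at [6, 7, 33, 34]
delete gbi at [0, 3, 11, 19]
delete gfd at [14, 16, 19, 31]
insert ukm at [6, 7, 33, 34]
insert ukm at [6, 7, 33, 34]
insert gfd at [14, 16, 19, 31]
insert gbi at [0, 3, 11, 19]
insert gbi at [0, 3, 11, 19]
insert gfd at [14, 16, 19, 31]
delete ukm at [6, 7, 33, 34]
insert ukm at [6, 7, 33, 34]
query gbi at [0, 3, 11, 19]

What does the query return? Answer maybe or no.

Step 1: insert gfd at [14, 16, 19, 31] -> counters=[0,0,0,0,0,0,0,0,0,0,0,0,0,0,1,0,1,0,0,1,0,0,0,0,0,0,0,0,0,0,0,1,0,0,0]
Step 2: insert gbi at [0, 3, 11, 19] -> counters=[1,0,0,1,0,0,0,0,0,0,0,1,0,0,1,0,1,0,0,2,0,0,0,0,0,0,0,0,0,0,0,1,0,0,0]
Step 3: insert ukm at [6, 7, 33, 34] -> counters=[1,0,0,1,0,0,1,1,0,0,0,1,0,0,1,0,1,0,0,2,0,0,0,0,0,0,0,0,0,0,0,1,0,1,1]
Step 4: delete gbi at [0, 3, 11, 19] -> counters=[0,0,0,0,0,0,1,1,0,0,0,0,0,0,1,0,1,0,0,1,0,0,0,0,0,0,0,0,0,0,0,1,0,1,1]
Step 5: delete gfd at [14, 16, 19, 31] -> counters=[0,0,0,0,0,0,1,1,0,0,0,0,0,0,0,0,0,0,0,0,0,0,0,0,0,0,0,0,0,0,0,0,0,1,1]
Step 6: insert ukm at [6, 7, 33, 34] -> counters=[0,0,0,0,0,0,2,2,0,0,0,0,0,0,0,0,0,0,0,0,0,0,0,0,0,0,0,0,0,0,0,0,0,2,2]
Step 7: insert ukm at [6, 7, 33, 34] -> counters=[0,0,0,0,0,0,3,3,0,0,0,0,0,0,0,0,0,0,0,0,0,0,0,0,0,0,0,0,0,0,0,0,0,3,3]
Step 8: insert gfd at [14, 16, 19, 31] -> counters=[0,0,0,0,0,0,3,3,0,0,0,0,0,0,1,0,1,0,0,1,0,0,0,0,0,0,0,0,0,0,0,1,0,3,3]
Step 9: insert gbi at [0, 3, 11, 19] -> counters=[1,0,0,1,0,0,3,3,0,0,0,1,0,0,1,0,1,0,0,2,0,0,0,0,0,0,0,0,0,0,0,1,0,3,3]
Step 10: insert gbi at [0, 3, 11, 19] -> counters=[2,0,0,2,0,0,3,3,0,0,0,2,0,0,1,0,1,0,0,3,0,0,0,0,0,0,0,0,0,0,0,1,0,3,3]
Step 11: insert gfd at [14, 16, 19, 31] -> counters=[2,0,0,2,0,0,3,3,0,0,0,2,0,0,2,0,2,0,0,4,0,0,0,0,0,0,0,0,0,0,0,2,0,3,3]
Step 12: delete ukm at [6, 7, 33, 34] -> counters=[2,0,0,2,0,0,2,2,0,0,0,2,0,0,2,0,2,0,0,4,0,0,0,0,0,0,0,0,0,0,0,2,0,2,2]
Step 13: insert ukm at [6, 7, 33, 34] -> counters=[2,0,0,2,0,0,3,3,0,0,0,2,0,0,2,0,2,0,0,4,0,0,0,0,0,0,0,0,0,0,0,2,0,3,3]
Query gbi: check counters[0]=2 counters[3]=2 counters[11]=2 counters[19]=4 -> maybe

Answer: maybe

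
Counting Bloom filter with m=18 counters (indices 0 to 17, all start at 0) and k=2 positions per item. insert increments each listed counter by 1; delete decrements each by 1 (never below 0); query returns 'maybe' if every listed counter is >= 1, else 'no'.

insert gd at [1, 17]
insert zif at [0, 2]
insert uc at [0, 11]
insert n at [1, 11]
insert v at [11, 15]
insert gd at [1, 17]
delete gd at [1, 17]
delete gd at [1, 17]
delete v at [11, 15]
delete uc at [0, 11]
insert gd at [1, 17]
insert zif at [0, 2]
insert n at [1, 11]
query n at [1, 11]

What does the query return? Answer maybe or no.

Step 1: insert gd at [1, 17] -> counters=[0,1,0,0,0,0,0,0,0,0,0,0,0,0,0,0,0,1]
Step 2: insert zif at [0, 2] -> counters=[1,1,1,0,0,0,0,0,0,0,0,0,0,0,0,0,0,1]
Step 3: insert uc at [0, 11] -> counters=[2,1,1,0,0,0,0,0,0,0,0,1,0,0,0,0,0,1]
Step 4: insert n at [1, 11] -> counters=[2,2,1,0,0,0,0,0,0,0,0,2,0,0,0,0,0,1]
Step 5: insert v at [11, 15] -> counters=[2,2,1,0,0,0,0,0,0,0,0,3,0,0,0,1,0,1]
Step 6: insert gd at [1, 17] -> counters=[2,3,1,0,0,0,0,0,0,0,0,3,0,0,0,1,0,2]
Step 7: delete gd at [1, 17] -> counters=[2,2,1,0,0,0,0,0,0,0,0,3,0,0,0,1,0,1]
Step 8: delete gd at [1, 17] -> counters=[2,1,1,0,0,0,0,0,0,0,0,3,0,0,0,1,0,0]
Step 9: delete v at [11, 15] -> counters=[2,1,1,0,0,0,0,0,0,0,0,2,0,0,0,0,0,0]
Step 10: delete uc at [0, 11] -> counters=[1,1,1,0,0,0,0,0,0,0,0,1,0,0,0,0,0,0]
Step 11: insert gd at [1, 17] -> counters=[1,2,1,0,0,0,0,0,0,0,0,1,0,0,0,0,0,1]
Step 12: insert zif at [0, 2] -> counters=[2,2,2,0,0,0,0,0,0,0,0,1,0,0,0,0,0,1]
Step 13: insert n at [1, 11] -> counters=[2,3,2,0,0,0,0,0,0,0,0,2,0,0,0,0,0,1]
Query n: check counters[1]=3 counters[11]=2 -> maybe

Answer: maybe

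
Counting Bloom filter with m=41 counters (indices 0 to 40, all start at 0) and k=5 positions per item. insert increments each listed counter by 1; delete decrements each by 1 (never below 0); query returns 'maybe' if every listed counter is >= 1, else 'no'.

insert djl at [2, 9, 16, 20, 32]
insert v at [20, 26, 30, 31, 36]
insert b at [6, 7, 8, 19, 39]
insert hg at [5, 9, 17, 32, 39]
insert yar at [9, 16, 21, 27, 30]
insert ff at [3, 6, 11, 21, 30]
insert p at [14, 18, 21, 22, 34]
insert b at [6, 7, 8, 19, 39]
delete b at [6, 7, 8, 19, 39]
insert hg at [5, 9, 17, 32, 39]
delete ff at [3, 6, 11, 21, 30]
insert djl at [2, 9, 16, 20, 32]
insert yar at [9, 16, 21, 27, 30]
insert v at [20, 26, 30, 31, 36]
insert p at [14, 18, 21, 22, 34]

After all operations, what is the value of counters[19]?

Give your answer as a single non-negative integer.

Answer: 1

Derivation:
Step 1: insert djl at [2, 9, 16, 20, 32] -> counters=[0,0,1,0,0,0,0,0,0,1,0,0,0,0,0,0,1,0,0,0,1,0,0,0,0,0,0,0,0,0,0,0,1,0,0,0,0,0,0,0,0]
Step 2: insert v at [20, 26, 30, 31, 36] -> counters=[0,0,1,0,0,0,0,0,0,1,0,0,0,0,0,0,1,0,0,0,2,0,0,0,0,0,1,0,0,0,1,1,1,0,0,0,1,0,0,0,0]
Step 3: insert b at [6, 7, 8, 19, 39] -> counters=[0,0,1,0,0,0,1,1,1,1,0,0,0,0,0,0,1,0,0,1,2,0,0,0,0,0,1,0,0,0,1,1,1,0,0,0,1,0,0,1,0]
Step 4: insert hg at [5, 9, 17, 32, 39] -> counters=[0,0,1,0,0,1,1,1,1,2,0,0,0,0,0,0,1,1,0,1,2,0,0,0,0,0,1,0,0,0,1,1,2,0,0,0,1,0,0,2,0]
Step 5: insert yar at [9, 16, 21, 27, 30] -> counters=[0,0,1,0,0,1,1,1,1,3,0,0,0,0,0,0,2,1,0,1,2,1,0,0,0,0,1,1,0,0,2,1,2,0,0,0,1,0,0,2,0]
Step 6: insert ff at [3, 6, 11, 21, 30] -> counters=[0,0,1,1,0,1,2,1,1,3,0,1,0,0,0,0,2,1,0,1,2,2,0,0,0,0,1,1,0,0,3,1,2,0,0,0,1,0,0,2,0]
Step 7: insert p at [14, 18, 21, 22, 34] -> counters=[0,0,1,1,0,1,2,1,1,3,0,1,0,0,1,0,2,1,1,1,2,3,1,0,0,0,1,1,0,0,3,1,2,0,1,0,1,0,0,2,0]
Step 8: insert b at [6, 7, 8, 19, 39] -> counters=[0,0,1,1,0,1,3,2,2,3,0,1,0,0,1,0,2,1,1,2,2,3,1,0,0,0,1,1,0,0,3,1,2,0,1,0,1,0,0,3,0]
Step 9: delete b at [6, 7, 8, 19, 39] -> counters=[0,0,1,1,0,1,2,1,1,3,0,1,0,0,1,0,2,1,1,1,2,3,1,0,0,0,1,1,0,0,3,1,2,0,1,0,1,0,0,2,0]
Step 10: insert hg at [5, 9, 17, 32, 39] -> counters=[0,0,1,1,0,2,2,1,1,4,0,1,0,0,1,0,2,2,1,1,2,3,1,0,0,0,1,1,0,0,3,1,3,0,1,0,1,0,0,3,0]
Step 11: delete ff at [3, 6, 11, 21, 30] -> counters=[0,0,1,0,0,2,1,1,1,4,0,0,0,0,1,0,2,2,1,1,2,2,1,0,0,0,1,1,0,0,2,1,3,0,1,0,1,0,0,3,0]
Step 12: insert djl at [2, 9, 16, 20, 32] -> counters=[0,0,2,0,0,2,1,1,1,5,0,0,0,0,1,0,3,2,1,1,3,2,1,0,0,0,1,1,0,0,2,1,4,0,1,0,1,0,0,3,0]
Step 13: insert yar at [9, 16, 21, 27, 30] -> counters=[0,0,2,0,0,2,1,1,1,6,0,0,0,0,1,0,4,2,1,1,3,3,1,0,0,0,1,2,0,0,3,1,4,0,1,0,1,0,0,3,0]
Step 14: insert v at [20, 26, 30, 31, 36] -> counters=[0,0,2,0,0,2,1,1,1,6,0,0,0,0,1,0,4,2,1,1,4,3,1,0,0,0,2,2,0,0,4,2,4,0,1,0,2,0,0,3,0]
Step 15: insert p at [14, 18, 21, 22, 34] -> counters=[0,0,2,0,0,2,1,1,1,6,0,0,0,0,2,0,4,2,2,1,4,4,2,0,0,0,2,2,0,0,4,2,4,0,2,0,2,0,0,3,0]
Final counters=[0,0,2,0,0,2,1,1,1,6,0,0,0,0,2,0,4,2,2,1,4,4,2,0,0,0,2,2,0,0,4,2,4,0,2,0,2,0,0,3,0] -> counters[19]=1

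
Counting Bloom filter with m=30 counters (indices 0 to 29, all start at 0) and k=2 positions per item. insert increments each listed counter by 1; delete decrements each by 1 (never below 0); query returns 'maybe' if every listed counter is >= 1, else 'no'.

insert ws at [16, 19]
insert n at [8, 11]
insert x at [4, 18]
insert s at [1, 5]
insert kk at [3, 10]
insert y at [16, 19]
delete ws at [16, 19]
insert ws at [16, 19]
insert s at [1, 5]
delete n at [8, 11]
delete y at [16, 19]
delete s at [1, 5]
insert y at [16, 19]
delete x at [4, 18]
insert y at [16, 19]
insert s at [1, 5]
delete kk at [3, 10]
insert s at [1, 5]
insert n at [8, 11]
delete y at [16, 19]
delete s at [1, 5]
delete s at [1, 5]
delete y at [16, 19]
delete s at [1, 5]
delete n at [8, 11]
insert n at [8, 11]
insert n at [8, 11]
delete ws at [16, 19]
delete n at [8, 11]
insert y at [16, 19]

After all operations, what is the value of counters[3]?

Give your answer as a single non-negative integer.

Step 1: insert ws at [16, 19] -> counters=[0,0,0,0,0,0,0,0,0,0,0,0,0,0,0,0,1,0,0,1,0,0,0,0,0,0,0,0,0,0]
Step 2: insert n at [8, 11] -> counters=[0,0,0,0,0,0,0,0,1,0,0,1,0,0,0,0,1,0,0,1,0,0,0,0,0,0,0,0,0,0]
Step 3: insert x at [4, 18] -> counters=[0,0,0,0,1,0,0,0,1,0,0,1,0,0,0,0,1,0,1,1,0,0,0,0,0,0,0,0,0,0]
Step 4: insert s at [1, 5] -> counters=[0,1,0,0,1,1,0,0,1,0,0,1,0,0,0,0,1,0,1,1,0,0,0,0,0,0,0,0,0,0]
Step 5: insert kk at [3, 10] -> counters=[0,1,0,1,1,1,0,0,1,0,1,1,0,0,0,0,1,0,1,1,0,0,0,0,0,0,0,0,0,0]
Step 6: insert y at [16, 19] -> counters=[0,1,0,1,1,1,0,0,1,0,1,1,0,0,0,0,2,0,1,2,0,0,0,0,0,0,0,0,0,0]
Step 7: delete ws at [16, 19] -> counters=[0,1,0,1,1,1,0,0,1,0,1,1,0,0,0,0,1,0,1,1,0,0,0,0,0,0,0,0,0,0]
Step 8: insert ws at [16, 19] -> counters=[0,1,0,1,1,1,0,0,1,0,1,1,0,0,0,0,2,0,1,2,0,0,0,0,0,0,0,0,0,0]
Step 9: insert s at [1, 5] -> counters=[0,2,0,1,1,2,0,0,1,0,1,1,0,0,0,0,2,0,1,2,0,0,0,0,0,0,0,0,0,0]
Step 10: delete n at [8, 11] -> counters=[0,2,0,1,1,2,0,0,0,0,1,0,0,0,0,0,2,0,1,2,0,0,0,0,0,0,0,0,0,0]
Step 11: delete y at [16, 19] -> counters=[0,2,0,1,1,2,0,0,0,0,1,0,0,0,0,0,1,0,1,1,0,0,0,0,0,0,0,0,0,0]
Step 12: delete s at [1, 5] -> counters=[0,1,0,1,1,1,0,0,0,0,1,0,0,0,0,0,1,0,1,1,0,0,0,0,0,0,0,0,0,0]
Step 13: insert y at [16, 19] -> counters=[0,1,0,1,1,1,0,0,0,0,1,0,0,0,0,0,2,0,1,2,0,0,0,0,0,0,0,0,0,0]
Step 14: delete x at [4, 18] -> counters=[0,1,0,1,0,1,0,0,0,0,1,0,0,0,0,0,2,0,0,2,0,0,0,0,0,0,0,0,0,0]
Step 15: insert y at [16, 19] -> counters=[0,1,0,1,0,1,0,0,0,0,1,0,0,0,0,0,3,0,0,3,0,0,0,0,0,0,0,0,0,0]
Step 16: insert s at [1, 5] -> counters=[0,2,0,1,0,2,0,0,0,0,1,0,0,0,0,0,3,0,0,3,0,0,0,0,0,0,0,0,0,0]
Step 17: delete kk at [3, 10] -> counters=[0,2,0,0,0,2,0,0,0,0,0,0,0,0,0,0,3,0,0,3,0,0,0,0,0,0,0,0,0,0]
Step 18: insert s at [1, 5] -> counters=[0,3,0,0,0,3,0,0,0,0,0,0,0,0,0,0,3,0,0,3,0,0,0,0,0,0,0,0,0,0]
Step 19: insert n at [8, 11] -> counters=[0,3,0,0,0,3,0,0,1,0,0,1,0,0,0,0,3,0,0,3,0,0,0,0,0,0,0,0,0,0]
Step 20: delete y at [16, 19] -> counters=[0,3,0,0,0,3,0,0,1,0,0,1,0,0,0,0,2,0,0,2,0,0,0,0,0,0,0,0,0,0]
Step 21: delete s at [1, 5] -> counters=[0,2,0,0,0,2,0,0,1,0,0,1,0,0,0,0,2,0,0,2,0,0,0,0,0,0,0,0,0,0]
Step 22: delete s at [1, 5] -> counters=[0,1,0,0,0,1,0,0,1,0,0,1,0,0,0,0,2,0,0,2,0,0,0,0,0,0,0,0,0,0]
Step 23: delete y at [16, 19] -> counters=[0,1,0,0,0,1,0,0,1,0,0,1,0,0,0,0,1,0,0,1,0,0,0,0,0,0,0,0,0,0]
Step 24: delete s at [1, 5] -> counters=[0,0,0,0,0,0,0,0,1,0,0,1,0,0,0,0,1,0,0,1,0,0,0,0,0,0,0,0,0,0]
Step 25: delete n at [8, 11] -> counters=[0,0,0,0,0,0,0,0,0,0,0,0,0,0,0,0,1,0,0,1,0,0,0,0,0,0,0,0,0,0]
Step 26: insert n at [8, 11] -> counters=[0,0,0,0,0,0,0,0,1,0,0,1,0,0,0,0,1,0,0,1,0,0,0,0,0,0,0,0,0,0]
Step 27: insert n at [8, 11] -> counters=[0,0,0,0,0,0,0,0,2,0,0,2,0,0,0,0,1,0,0,1,0,0,0,0,0,0,0,0,0,0]
Step 28: delete ws at [16, 19] -> counters=[0,0,0,0,0,0,0,0,2,0,0,2,0,0,0,0,0,0,0,0,0,0,0,0,0,0,0,0,0,0]
Step 29: delete n at [8, 11] -> counters=[0,0,0,0,0,0,0,0,1,0,0,1,0,0,0,0,0,0,0,0,0,0,0,0,0,0,0,0,0,0]
Step 30: insert y at [16, 19] -> counters=[0,0,0,0,0,0,0,0,1,0,0,1,0,0,0,0,1,0,0,1,0,0,0,0,0,0,0,0,0,0]
Final counters=[0,0,0,0,0,0,0,0,1,0,0,1,0,0,0,0,1,0,0,1,0,0,0,0,0,0,0,0,0,0] -> counters[3]=0

Answer: 0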